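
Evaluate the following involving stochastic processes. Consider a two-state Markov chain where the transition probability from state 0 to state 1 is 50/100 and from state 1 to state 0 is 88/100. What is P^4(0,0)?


Computing P^4 by matrix multiplication.
P = [[0.5000, 0.5000], [0.8800, 0.1200]]
After raising P to the power 4:
P^4(0,0) = 0.6452

0.6452


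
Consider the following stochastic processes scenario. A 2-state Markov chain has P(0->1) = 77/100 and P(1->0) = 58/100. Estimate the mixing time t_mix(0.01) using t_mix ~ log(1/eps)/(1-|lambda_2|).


lambda_2 = |1 - p01 - p10| = |1 - 0.7700 - 0.5800| = 0.3500
t_mix ~ log(1/eps)/(1 - |lambda_2|)
= log(100)/(1 - 0.3500) = 4.6052/0.6500
= 7.0849

7.0849


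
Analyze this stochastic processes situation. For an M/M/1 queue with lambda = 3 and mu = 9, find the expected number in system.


rho = 3/9 = 0.3333
L = rho/(1-rho)
= 0.3333/0.6667
= 0.5000

0.5000


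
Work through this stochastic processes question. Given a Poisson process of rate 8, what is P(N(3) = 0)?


P(N(t)=k) = (lambda*t)^k * exp(-lambda*t) / k!
lambda*t = 24
= 24^0 * exp(-24) / 0!
= 1 * 3.7751e-11 / 1
= 3.7751e-11

3.7751e-11


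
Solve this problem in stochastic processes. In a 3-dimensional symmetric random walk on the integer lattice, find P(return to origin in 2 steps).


P(return in 2 steps) = P(reverse first step) = 1/(2d)
= 1/6
= 0.1667

0.1667


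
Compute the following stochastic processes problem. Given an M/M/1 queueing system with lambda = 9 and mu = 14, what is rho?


rho = lambda/mu
= 9/14
= 0.6429

0.6429


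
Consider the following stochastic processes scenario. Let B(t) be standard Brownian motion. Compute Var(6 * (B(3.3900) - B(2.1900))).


Var(alpha*(B(t)-B(s))) = alpha^2 * (t-s)
= 6^2 * (3.3900 - 2.1900)
= 36 * 1.2000
= 43.2000

43.2000


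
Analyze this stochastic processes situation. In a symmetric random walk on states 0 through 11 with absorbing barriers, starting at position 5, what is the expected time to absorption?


For symmetric RW on 0,...,N with absorbing barriers, E(i) = i*(N-i)
E(5) = 5 * 6 = 30

30


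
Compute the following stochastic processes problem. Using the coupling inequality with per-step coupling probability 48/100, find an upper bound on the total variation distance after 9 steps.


TV distance bound <= (1-delta)^n
= (1 - 0.4800)^9
= 0.5200^9
= 0.0028

0.0028


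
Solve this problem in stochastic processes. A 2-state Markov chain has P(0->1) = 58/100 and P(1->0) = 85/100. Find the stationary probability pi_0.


Stationary distribution: pi_0 = p10/(p01+p10), pi_1 = p01/(p01+p10)
p01 = 0.5800, p10 = 0.8500
pi_0 = 0.5944

0.5944


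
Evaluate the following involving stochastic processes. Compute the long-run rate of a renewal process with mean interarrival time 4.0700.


Long-run renewal rate = 1/E(X)
= 1/4.0700
= 0.2457

0.2457


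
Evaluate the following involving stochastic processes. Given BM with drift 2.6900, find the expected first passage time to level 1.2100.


Expected first passage time = a/mu
= 1.2100/2.6900
= 0.4498

0.4498


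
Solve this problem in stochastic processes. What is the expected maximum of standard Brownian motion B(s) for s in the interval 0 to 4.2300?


E(max B(s)) = sqrt(2t/pi)
= sqrt(2*4.2300/pi)
= sqrt(2.6929)
= 1.6410

1.6410


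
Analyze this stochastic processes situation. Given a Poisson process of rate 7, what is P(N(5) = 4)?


P(N(t)=k) = (lambda*t)^k * exp(-lambda*t) / k!
lambda*t = 35
= 35^4 * exp(-35) / 4!
= 1500625 * 6.3051e-16 / 24
= 3.9423e-11

3.9423e-11


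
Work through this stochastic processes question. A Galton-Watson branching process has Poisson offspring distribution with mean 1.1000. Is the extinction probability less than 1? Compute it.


Since mu = 1.1000 > 1, extinction prob q < 1.
Solve s = exp(mu*(s-1)) iteratively.
q = 0.8239

0.8239


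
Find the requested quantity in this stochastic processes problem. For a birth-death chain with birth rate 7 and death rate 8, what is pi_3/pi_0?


For birth-death process, pi_n/pi_0 = (lambda/mu)^n
= (7/8)^3
= 0.6699

0.6699


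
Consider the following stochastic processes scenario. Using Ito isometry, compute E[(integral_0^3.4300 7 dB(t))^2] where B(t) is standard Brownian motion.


By Ito isometry: E[(int f dB)^2] = int f^2 dt
= 7^2 * 3.4300
= 49 * 3.4300 = 168.0700

168.0700


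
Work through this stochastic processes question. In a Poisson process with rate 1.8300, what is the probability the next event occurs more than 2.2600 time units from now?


P(X > t) = exp(-lambda * t)
= exp(-1.8300 * 2.2600)
= exp(-4.1358) = 0.0160

0.0160


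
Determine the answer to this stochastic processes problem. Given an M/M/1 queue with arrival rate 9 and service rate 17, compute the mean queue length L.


rho = 9/17 = 0.5294
L = rho/(1-rho)
= 0.5294/0.4706
= 1.1250

1.1250


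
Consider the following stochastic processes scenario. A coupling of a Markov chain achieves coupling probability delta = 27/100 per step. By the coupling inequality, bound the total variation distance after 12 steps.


TV distance bound <= (1-delta)^n
= (1 - 0.2700)^12
= 0.7300^12
= 0.0229

0.0229


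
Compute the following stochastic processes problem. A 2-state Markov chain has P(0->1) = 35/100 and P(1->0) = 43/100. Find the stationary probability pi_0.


Stationary distribution: pi_0 = p10/(p01+p10), pi_1 = p01/(p01+p10)
p01 = 0.3500, p10 = 0.4300
pi_0 = 0.5513

0.5513


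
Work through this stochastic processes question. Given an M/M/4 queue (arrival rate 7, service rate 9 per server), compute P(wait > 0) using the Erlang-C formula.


a = lambda/mu = 0.7778
rho = a/c = 0.1944
Erlang-C formula applied:
C(c,a) = 0.0087

0.0087


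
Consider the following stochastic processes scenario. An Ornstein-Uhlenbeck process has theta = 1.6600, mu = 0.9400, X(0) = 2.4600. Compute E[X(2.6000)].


E[X(t)] = mu + (X(0) - mu)*exp(-theta*t)
= 0.9400 + (2.4600 - 0.9400)*exp(-1.6600*2.6000)
= 0.9400 + 1.5200 * 0.0134
= 0.9603

0.9603


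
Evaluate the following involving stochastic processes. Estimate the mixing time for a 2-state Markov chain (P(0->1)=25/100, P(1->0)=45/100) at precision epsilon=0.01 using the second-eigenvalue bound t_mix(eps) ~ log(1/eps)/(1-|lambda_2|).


lambda_2 = |1 - p01 - p10| = |1 - 0.2500 - 0.4500| = 0.3000
t_mix ~ log(1/eps)/(1 - |lambda_2|)
= log(100)/(1 - 0.3000) = 4.6052/0.7000
= 6.5788

6.5788


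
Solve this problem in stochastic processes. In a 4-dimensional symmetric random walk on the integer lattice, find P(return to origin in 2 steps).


P(return in 2 steps) = P(reverse first step) = 1/(2d)
= 1/8
= 0.1250

0.1250


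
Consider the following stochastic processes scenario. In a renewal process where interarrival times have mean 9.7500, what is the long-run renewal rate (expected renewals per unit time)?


Long-run renewal rate = 1/E(X)
= 1/9.7500
= 0.1026

0.1026


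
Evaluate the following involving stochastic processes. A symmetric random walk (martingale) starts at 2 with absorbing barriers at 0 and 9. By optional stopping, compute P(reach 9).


By optional stopping theorem: E(M at tau) = M(0) = 2
P(hit 9)*9 + P(hit 0)*0 = 2
P(hit 9) = (2 - 0)/(9 - 0) = 2/9 = 0.2222

0.2222


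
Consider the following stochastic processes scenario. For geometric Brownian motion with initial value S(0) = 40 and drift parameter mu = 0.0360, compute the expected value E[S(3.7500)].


E[S(t)] = S(0) * exp(mu * t)
= 40 * exp(0.0360 * 3.7500)
= 40 * 1.1445
= 45.7815

45.7815


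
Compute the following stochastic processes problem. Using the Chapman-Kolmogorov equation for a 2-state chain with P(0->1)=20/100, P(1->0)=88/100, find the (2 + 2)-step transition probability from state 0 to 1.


P^4 = P^2 * P^2
Computing via matrix multiplication of the transition matrix.
Entry (0,1) of P^4 = 0.1852

0.1852


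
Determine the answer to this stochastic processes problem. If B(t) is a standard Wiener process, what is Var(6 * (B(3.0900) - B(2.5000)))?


Var(alpha*(B(t)-B(s))) = alpha^2 * (t-s)
= 6^2 * (3.0900 - 2.5000)
= 36 * 0.5900
= 21.2400

21.2400


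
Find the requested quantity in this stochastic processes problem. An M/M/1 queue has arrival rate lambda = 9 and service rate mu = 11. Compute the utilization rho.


rho = lambda/mu
= 9/11
= 0.8182

0.8182


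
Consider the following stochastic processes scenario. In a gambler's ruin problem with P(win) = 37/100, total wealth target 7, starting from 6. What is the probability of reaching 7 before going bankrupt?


Gambler's ruin formula:
r = q/p = 0.6300/0.3700 = 1.7027
P(win) = (1 - r^i)/(1 - r^N)
= (1 - 1.7027^6)/(1 - 1.7027^7)
= 0.5771

0.5771


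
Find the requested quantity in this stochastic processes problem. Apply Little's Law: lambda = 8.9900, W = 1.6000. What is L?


Little's Law: L = lambda * W
= 8.9900 * 1.6000
= 14.3840

14.3840


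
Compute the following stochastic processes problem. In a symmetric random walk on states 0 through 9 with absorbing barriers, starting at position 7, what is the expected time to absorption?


For symmetric RW on 0,...,N with absorbing barriers, E(i) = i*(N-i)
E(7) = 7 * 2 = 14

14


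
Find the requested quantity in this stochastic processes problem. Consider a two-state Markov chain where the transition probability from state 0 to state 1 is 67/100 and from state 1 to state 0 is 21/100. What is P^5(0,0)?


Computing P^5 by matrix multiplication.
P = [[0.3300, 0.6700], [0.2100, 0.7900]]
After raising P to the power 5:
P^5(0,0) = 0.2387

0.2387


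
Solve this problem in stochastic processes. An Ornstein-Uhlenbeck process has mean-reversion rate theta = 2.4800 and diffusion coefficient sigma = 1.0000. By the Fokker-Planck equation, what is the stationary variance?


Stationary variance = sigma^2 / (2*theta)
= 1.0000^2 / (2*2.4800)
= 1.0000 / 4.9600
= 0.2016

0.2016


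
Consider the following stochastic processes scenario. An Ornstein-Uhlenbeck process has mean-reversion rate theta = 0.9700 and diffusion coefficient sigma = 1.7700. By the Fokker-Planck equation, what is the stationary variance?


Stationary variance = sigma^2 / (2*theta)
= 1.7700^2 / (2*0.9700)
= 3.1329 / 1.9400
= 1.6149

1.6149


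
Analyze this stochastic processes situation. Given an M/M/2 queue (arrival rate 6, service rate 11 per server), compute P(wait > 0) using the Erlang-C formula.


a = lambda/mu = 0.5455
rho = a/c = 0.2727
Erlang-C formula applied:
C(c,a) = 0.1169

0.1169


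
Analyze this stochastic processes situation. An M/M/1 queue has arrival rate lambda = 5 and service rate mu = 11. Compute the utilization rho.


rho = lambda/mu
= 5/11
= 0.4545

0.4545


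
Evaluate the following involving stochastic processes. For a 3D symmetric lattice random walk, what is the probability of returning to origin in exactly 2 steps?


P(return in 2 steps) = P(reverse first step) = 1/(2d)
= 1/6
= 0.1667

0.1667


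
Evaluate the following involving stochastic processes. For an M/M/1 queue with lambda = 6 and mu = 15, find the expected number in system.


rho = 6/15 = 0.4000
L = rho/(1-rho)
= 0.4000/0.6000
= 0.6667

0.6667


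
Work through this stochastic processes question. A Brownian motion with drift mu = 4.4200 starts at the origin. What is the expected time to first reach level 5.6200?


Expected first passage time = a/mu
= 5.6200/4.4200
= 1.2715

1.2715


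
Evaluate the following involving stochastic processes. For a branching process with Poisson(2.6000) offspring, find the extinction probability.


Since mu = 2.6000 > 1, extinction prob q < 1.
Solve s = exp(mu*(s-1)) iteratively.
q = 0.0951

0.0951


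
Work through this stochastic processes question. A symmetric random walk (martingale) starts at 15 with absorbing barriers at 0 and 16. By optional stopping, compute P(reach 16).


By optional stopping theorem: E(M at tau) = M(0) = 15
P(hit 16)*16 + P(hit 0)*0 = 15
P(hit 16) = (15 - 0)/(16 - 0) = 15/16 = 0.9375

0.9375


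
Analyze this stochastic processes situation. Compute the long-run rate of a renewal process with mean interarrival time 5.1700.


Long-run renewal rate = 1/E(X)
= 1/5.1700
= 0.1934

0.1934


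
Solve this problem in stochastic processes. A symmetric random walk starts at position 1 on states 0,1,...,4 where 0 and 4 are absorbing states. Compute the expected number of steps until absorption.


For symmetric RW on 0,...,N with absorbing barriers, E(i) = i*(N-i)
E(1) = 1 * 3 = 3

3


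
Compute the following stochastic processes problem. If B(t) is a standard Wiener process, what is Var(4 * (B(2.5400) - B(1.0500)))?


Var(alpha*(B(t)-B(s))) = alpha^2 * (t-s)
= 4^2 * (2.5400 - 1.0500)
= 16 * 1.4900
= 23.8400

23.8400


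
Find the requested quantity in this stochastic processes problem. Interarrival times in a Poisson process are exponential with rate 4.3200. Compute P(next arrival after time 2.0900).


P(X > t) = exp(-lambda * t)
= exp(-4.3200 * 2.0900)
= exp(-9.0288) = 1.1991e-04

1.1991e-04


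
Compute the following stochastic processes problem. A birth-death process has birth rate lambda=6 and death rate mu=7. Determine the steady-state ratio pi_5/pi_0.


For birth-death process, pi_n/pi_0 = (lambda/mu)^n
= (6/7)^5
= 0.4627

0.4627


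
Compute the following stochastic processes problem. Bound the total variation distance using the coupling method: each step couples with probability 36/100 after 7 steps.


TV distance bound <= (1-delta)^n
= (1 - 0.3600)^7
= 0.6400^7
= 0.0440

0.0440


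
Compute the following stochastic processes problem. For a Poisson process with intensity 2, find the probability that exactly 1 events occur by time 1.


P(N(t)=k) = (lambda*t)^k * exp(-lambda*t) / k!
lambda*t = 2
= 2^1 * exp(-2) / 1!
= 2 * 0.1353 / 1
= 0.2707

0.2707


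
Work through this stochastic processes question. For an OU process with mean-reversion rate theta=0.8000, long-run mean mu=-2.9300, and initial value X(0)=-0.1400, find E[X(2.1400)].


E[X(t)] = mu + (X(0) - mu)*exp(-theta*t)
= -2.9300 + (-0.1400 - -2.9300)*exp(-0.8000*2.1400)
= -2.9300 + 2.7900 * 0.1805
= -2.4264

-2.4264


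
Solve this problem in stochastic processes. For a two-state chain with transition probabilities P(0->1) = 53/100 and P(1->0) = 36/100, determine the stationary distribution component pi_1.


Stationary distribution: pi_0 = p10/(p01+p10), pi_1 = p01/(p01+p10)
p01 = 0.5300, p10 = 0.3600
pi_1 = 0.5955

0.5955


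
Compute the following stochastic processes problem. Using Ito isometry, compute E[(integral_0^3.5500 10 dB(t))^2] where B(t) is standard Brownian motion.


By Ito isometry: E[(int f dB)^2] = int f^2 dt
= 10^2 * 3.5500
= 100 * 3.5500 = 355.0000

355.0000


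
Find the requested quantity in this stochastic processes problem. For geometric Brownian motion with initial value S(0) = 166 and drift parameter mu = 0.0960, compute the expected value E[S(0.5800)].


E[S(t)] = S(0) * exp(mu * t)
= 166 * exp(0.0960 * 0.5800)
= 166 * 1.0573
= 175.5050

175.5050


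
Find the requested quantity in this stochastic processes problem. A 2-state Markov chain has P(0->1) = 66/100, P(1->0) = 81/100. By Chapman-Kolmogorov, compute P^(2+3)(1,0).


P^5 = P^2 * P^3
Computing via matrix multiplication of the transition matrix.
Entry (1,0) of P^5 = 0.5637

0.5637


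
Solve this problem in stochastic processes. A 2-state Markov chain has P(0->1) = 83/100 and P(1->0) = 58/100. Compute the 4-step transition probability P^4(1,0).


Computing P^4 by matrix multiplication.
P = [[0.1700, 0.8300], [0.5800, 0.4200]]
After raising P to the power 4:
P^4(1,0) = 0.3997

0.3997


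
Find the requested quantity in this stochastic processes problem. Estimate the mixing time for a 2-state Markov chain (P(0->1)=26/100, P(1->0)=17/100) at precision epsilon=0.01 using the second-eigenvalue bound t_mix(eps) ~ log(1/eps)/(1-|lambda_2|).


lambda_2 = |1 - p01 - p10| = |1 - 0.2600 - 0.1700| = 0.5700
t_mix ~ log(1/eps)/(1 - |lambda_2|)
= log(100)/(1 - 0.5700) = 4.6052/0.4300
= 10.7097

10.7097


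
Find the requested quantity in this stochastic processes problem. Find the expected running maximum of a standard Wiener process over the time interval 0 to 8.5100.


E(max B(s)) = sqrt(2t/pi)
= sqrt(2*8.5100/pi)
= sqrt(5.4176)
= 2.3276

2.3276


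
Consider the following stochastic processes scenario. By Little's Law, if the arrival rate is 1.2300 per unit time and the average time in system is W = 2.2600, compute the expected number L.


Little's Law: L = lambda * W
= 1.2300 * 2.2600
= 2.7798

2.7798


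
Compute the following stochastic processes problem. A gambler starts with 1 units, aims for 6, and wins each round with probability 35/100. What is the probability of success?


Gambler's ruin formula:
r = q/p = 0.6500/0.3500 = 1.8571
P(win) = (1 - r^i)/(1 - r^N)
= (1 - 1.8571^1)/(1 - 1.8571^6)
= 0.0214

0.0214


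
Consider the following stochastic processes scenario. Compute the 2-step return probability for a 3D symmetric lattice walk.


P(return in 2 steps) = P(reverse first step) = 1/(2d)
= 1/6
= 0.1667

0.1667


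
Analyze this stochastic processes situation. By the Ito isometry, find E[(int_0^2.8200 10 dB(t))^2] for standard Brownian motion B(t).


By Ito isometry: E[(int f dB)^2] = int f^2 dt
= 10^2 * 2.8200
= 100 * 2.8200 = 282.0000

282.0000


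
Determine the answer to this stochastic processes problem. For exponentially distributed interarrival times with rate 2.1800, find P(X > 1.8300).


P(X > t) = exp(-lambda * t)
= exp(-2.1800 * 1.8300)
= exp(-3.9894) = 0.0185

0.0185


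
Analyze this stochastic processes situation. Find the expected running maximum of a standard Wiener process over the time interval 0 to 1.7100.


E(max B(s)) = sqrt(2t/pi)
= sqrt(2*1.7100/pi)
= sqrt(1.0886)
= 1.0434

1.0434


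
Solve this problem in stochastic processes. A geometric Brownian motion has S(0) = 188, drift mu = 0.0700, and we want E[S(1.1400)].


E[S(t)] = S(0) * exp(mu * t)
= 188 * exp(0.0700 * 1.1400)
= 188 * 1.0831
= 203.6172

203.6172


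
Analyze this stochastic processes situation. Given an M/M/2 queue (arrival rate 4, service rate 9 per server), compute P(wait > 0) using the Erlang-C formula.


a = lambda/mu = 0.4444
rho = a/c = 0.2222
Erlang-C formula applied:
C(c,a) = 0.0808

0.0808


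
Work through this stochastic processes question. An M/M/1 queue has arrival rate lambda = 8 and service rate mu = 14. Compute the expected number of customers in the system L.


rho = 8/14 = 0.5714
L = rho/(1-rho)
= 0.5714/0.4286
= 1.3333

1.3333


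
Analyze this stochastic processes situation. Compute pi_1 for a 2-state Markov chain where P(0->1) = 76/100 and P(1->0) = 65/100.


Stationary distribution: pi_0 = p10/(p01+p10), pi_1 = p01/(p01+p10)
p01 = 0.7600, p10 = 0.6500
pi_1 = 0.5390

0.5390


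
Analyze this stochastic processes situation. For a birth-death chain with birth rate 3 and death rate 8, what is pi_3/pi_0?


For birth-death process, pi_n/pi_0 = (lambda/mu)^n
= (3/8)^3
= 0.0527

0.0527


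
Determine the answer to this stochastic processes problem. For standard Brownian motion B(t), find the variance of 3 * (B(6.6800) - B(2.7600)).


Var(alpha*(B(t)-B(s))) = alpha^2 * (t-s)
= 3^2 * (6.6800 - 2.7600)
= 9 * 3.9200
= 35.2800

35.2800


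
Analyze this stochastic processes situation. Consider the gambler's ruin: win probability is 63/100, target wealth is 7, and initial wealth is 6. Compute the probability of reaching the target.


Gambler's ruin formula:
r = q/p = 0.3700/0.6300 = 0.5873
P(win) = (1 - r^i)/(1 - r^N)
= (1 - 0.5873^6)/(1 - 0.5873^7)
= 0.9826

0.9826


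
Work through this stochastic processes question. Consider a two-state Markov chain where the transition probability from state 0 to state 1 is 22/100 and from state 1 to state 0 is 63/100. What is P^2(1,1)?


Computing P^2 by matrix multiplication.
P = [[0.7800, 0.2200], [0.6300, 0.3700]]
After raising P to the power 2:
P^2(1,1) = 0.2755

0.2755


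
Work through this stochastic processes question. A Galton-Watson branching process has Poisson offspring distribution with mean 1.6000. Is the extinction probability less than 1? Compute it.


Since mu = 1.6000 > 1, extinction prob q < 1.
Solve s = exp(mu*(s-1)) iteratively.
q = 0.3580

0.3580


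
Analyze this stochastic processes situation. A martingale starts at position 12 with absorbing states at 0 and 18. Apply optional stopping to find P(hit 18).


By optional stopping theorem: E(M at tau) = M(0) = 12
P(hit 18)*18 + P(hit 0)*0 = 12
P(hit 18) = (12 - 0)/(18 - 0) = 2/3 = 0.6667

0.6667


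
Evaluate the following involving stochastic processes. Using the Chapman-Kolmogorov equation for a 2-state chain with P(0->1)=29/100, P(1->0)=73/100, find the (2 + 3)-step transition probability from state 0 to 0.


P^5 = P^2 * P^3
Computing via matrix multiplication of the transition matrix.
Entry (0,0) of P^5 = 0.7157

0.7157


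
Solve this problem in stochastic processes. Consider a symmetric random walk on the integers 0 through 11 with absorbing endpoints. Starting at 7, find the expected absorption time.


For symmetric RW on 0,...,N with absorbing barriers, E(i) = i*(N-i)
E(7) = 7 * 4 = 28

28


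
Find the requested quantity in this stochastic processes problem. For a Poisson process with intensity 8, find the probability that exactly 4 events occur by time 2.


P(N(t)=k) = (lambda*t)^k * exp(-lambda*t) / k!
lambda*t = 16
= 16^4 * exp(-16) / 4!
= 65536 * 1.1254e-07 / 24
= 3.0730e-04

3.0730e-04


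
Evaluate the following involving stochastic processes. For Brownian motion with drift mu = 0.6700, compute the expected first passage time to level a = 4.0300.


Expected first passage time = a/mu
= 4.0300/0.6700
= 6.0149

6.0149


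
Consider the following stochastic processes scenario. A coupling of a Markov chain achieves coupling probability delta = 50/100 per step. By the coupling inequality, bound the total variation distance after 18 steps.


TV distance bound <= (1-delta)^n
= (1 - 0.5000)^18
= 0.5000^18
= 3.8147e-06

3.8147e-06


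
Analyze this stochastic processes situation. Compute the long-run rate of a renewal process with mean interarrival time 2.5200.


Long-run renewal rate = 1/E(X)
= 1/2.5200
= 0.3968

0.3968


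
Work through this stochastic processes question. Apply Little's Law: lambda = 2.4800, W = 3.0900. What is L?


Little's Law: L = lambda * W
= 2.4800 * 3.0900
= 7.6632

7.6632


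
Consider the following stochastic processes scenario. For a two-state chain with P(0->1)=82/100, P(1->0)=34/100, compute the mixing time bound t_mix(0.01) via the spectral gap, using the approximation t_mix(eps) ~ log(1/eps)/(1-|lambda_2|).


lambda_2 = |1 - p01 - p10| = |1 - 0.8200 - 0.3400| = 0.1600
t_mix ~ log(1/eps)/(1 - |lambda_2|)
= log(100)/(1 - 0.1600) = 4.6052/0.8400
= 5.4823

5.4823


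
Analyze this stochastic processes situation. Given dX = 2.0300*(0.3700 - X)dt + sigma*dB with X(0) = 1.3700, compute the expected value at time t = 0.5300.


E[X(t)] = mu + (X(0) - mu)*exp(-theta*t)
= 0.3700 + (1.3700 - 0.3700)*exp(-2.0300*0.5300)
= 0.3700 + 1.0000 * 0.3410
= 0.7110

0.7110


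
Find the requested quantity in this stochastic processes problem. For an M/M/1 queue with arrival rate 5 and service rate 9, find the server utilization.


rho = lambda/mu
= 5/9
= 0.5556

0.5556


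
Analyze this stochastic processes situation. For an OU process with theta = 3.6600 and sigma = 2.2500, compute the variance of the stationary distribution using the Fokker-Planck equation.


Stationary variance = sigma^2 / (2*theta)
= 2.2500^2 / (2*3.6600)
= 5.0625 / 7.3200
= 0.6916

0.6916


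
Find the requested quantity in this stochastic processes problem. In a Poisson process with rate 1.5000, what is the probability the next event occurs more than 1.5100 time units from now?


P(X > t) = exp(-lambda * t)
= exp(-1.5000 * 1.5100)
= exp(-2.2650) = 0.1038

0.1038


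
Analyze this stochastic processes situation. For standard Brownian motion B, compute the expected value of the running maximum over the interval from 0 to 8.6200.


E(max B(s)) = sqrt(2t/pi)
= sqrt(2*8.6200/pi)
= sqrt(5.4877)
= 2.3426

2.3426


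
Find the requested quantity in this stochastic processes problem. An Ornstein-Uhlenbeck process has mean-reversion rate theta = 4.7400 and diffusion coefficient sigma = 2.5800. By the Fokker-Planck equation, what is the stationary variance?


Stationary variance = sigma^2 / (2*theta)
= 2.5800^2 / (2*4.7400)
= 6.6564 / 9.4800
= 0.7022

0.7022


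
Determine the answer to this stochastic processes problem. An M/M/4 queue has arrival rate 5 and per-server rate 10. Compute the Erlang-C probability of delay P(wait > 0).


a = lambda/mu = 0.5000
rho = a/c = 0.1250
Erlang-C formula applied:
C(c,a) = 0.0018

0.0018


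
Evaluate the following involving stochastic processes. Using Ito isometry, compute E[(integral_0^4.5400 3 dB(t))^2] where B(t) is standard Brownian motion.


By Ito isometry: E[(int f dB)^2] = int f^2 dt
= 3^2 * 4.5400
= 9 * 4.5400 = 40.8600

40.8600


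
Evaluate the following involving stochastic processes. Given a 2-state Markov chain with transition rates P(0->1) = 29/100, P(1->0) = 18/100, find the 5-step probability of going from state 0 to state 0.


Computing P^5 by matrix multiplication.
P = [[0.7100, 0.2900], [0.1800, 0.8200]]
After raising P to the power 5:
P^5(0,0) = 0.4088

0.4088


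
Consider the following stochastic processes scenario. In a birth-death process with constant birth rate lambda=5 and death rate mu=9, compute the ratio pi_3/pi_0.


For birth-death process, pi_n/pi_0 = (lambda/mu)^n
= (5/9)^3
= 0.1715

0.1715


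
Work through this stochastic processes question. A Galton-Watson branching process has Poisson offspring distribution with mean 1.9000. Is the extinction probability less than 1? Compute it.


Since mu = 1.9000 > 1, extinction prob q < 1.
Solve s = exp(mu*(s-1)) iteratively.
q = 0.2328

0.2328


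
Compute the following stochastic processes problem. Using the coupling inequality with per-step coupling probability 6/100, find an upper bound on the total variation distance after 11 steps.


TV distance bound <= (1-delta)^n
= (1 - 0.0600)^11
= 0.9400^11
= 0.5063

0.5063


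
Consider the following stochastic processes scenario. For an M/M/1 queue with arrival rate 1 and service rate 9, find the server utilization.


rho = lambda/mu
= 1/9
= 0.1111

0.1111


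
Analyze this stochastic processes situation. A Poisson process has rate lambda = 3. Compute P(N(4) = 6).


P(N(t)=k) = (lambda*t)^k * exp(-lambda*t) / k!
lambda*t = 12
= 12^6 * exp(-12) / 6!
= 2985984 * 6.1442e-06 / 720
= 0.0255

0.0255


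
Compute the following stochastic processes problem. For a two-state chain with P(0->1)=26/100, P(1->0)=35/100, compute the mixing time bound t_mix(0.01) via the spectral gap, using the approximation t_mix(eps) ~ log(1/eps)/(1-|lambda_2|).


lambda_2 = |1 - p01 - p10| = |1 - 0.2600 - 0.3500| = 0.3900
t_mix ~ log(1/eps)/(1 - |lambda_2|)
= log(100)/(1 - 0.3900) = 4.6052/0.6100
= 7.5495

7.5495


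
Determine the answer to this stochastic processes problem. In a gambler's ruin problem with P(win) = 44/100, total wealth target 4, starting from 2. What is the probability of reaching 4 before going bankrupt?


Gambler's ruin formula:
r = q/p = 0.5600/0.4400 = 1.2727
P(win) = (1 - r^i)/(1 - r^N)
= (1 - 1.2727^2)/(1 - 1.2727^4)
= 0.3817

0.3817


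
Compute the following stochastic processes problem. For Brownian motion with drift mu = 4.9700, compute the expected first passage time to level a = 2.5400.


Expected first passage time = a/mu
= 2.5400/4.9700
= 0.5111

0.5111


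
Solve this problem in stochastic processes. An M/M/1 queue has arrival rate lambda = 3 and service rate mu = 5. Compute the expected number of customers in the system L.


rho = 3/5 = 0.6000
L = rho/(1-rho)
= 0.6000/0.4000
= 1.5000

1.5000


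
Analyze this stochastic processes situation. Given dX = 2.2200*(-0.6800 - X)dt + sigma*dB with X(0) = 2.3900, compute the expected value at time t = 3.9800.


E[X(t)] = mu + (X(0) - mu)*exp(-theta*t)
= -0.6800 + (2.3900 - -0.6800)*exp(-2.2200*3.9800)
= -0.6800 + 3.0700 * 1.4546e-04
= -0.6796

-0.6796


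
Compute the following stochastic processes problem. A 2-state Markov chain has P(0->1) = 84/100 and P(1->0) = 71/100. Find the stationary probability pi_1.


Stationary distribution: pi_0 = p10/(p01+p10), pi_1 = p01/(p01+p10)
p01 = 0.8400, p10 = 0.7100
pi_1 = 0.5419

0.5419


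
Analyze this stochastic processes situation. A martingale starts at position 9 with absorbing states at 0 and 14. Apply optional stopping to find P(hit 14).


By optional stopping theorem: E(M at tau) = M(0) = 9
P(hit 14)*14 + P(hit 0)*0 = 9
P(hit 14) = (9 - 0)/(14 - 0) = 9/14 = 0.6429

0.6429


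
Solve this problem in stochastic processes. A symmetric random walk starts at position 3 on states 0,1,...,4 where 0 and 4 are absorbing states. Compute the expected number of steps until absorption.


For symmetric RW on 0,...,N with absorbing barriers, E(i) = i*(N-i)
E(3) = 3 * 1 = 3

3


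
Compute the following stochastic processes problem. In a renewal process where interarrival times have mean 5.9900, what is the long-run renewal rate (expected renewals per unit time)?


Long-run renewal rate = 1/E(X)
= 1/5.9900
= 0.1669

0.1669


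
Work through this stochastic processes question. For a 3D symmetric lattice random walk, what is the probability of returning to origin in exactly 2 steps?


P(return in 2 steps) = P(reverse first step) = 1/(2d)
= 1/6
= 0.1667

0.1667


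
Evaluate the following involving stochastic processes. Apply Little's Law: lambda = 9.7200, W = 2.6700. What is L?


Little's Law: L = lambda * W
= 9.7200 * 2.6700
= 25.9524

25.9524


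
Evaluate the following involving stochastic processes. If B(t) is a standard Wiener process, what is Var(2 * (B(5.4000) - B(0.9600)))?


Var(alpha*(B(t)-B(s))) = alpha^2 * (t-s)
= 2^2 * (5.4000 - 0.9600)
= 4 * 4.4400
= 17.7600

17.7600


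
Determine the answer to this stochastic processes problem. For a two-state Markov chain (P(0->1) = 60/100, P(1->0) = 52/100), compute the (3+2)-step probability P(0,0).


P^5 = P^3 * P^2
Computing via matrix multiplication of the transition matrix.
Entry (0,0) of P^5 = 0.4643

0.4643


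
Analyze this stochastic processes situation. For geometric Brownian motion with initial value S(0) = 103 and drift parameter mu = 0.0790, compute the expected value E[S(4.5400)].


E[S(t)] = S(0) * exp(mu * t)
= 103 * exp(0.0790 * 4.5400)
= 103 * 1.4314
= 147.4352

147.4352


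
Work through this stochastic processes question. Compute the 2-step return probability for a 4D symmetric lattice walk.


P(return in 2 steps) = P(reverse first step) = 1/(2d)
= 1/8
= 0.1250

0.1250


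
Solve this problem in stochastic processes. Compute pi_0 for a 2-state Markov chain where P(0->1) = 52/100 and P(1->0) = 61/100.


Stationary distribution: pi_0 = p10/(p01+p10), pi_1 = p01/(p01+p10)
p01 = 0.5200, p10 = 0.6100
pi_0 = 0.5398

0.5398


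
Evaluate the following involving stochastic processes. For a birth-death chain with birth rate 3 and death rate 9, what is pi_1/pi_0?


For birth-death process, pi_n/pi_0 = (lambda/mu)^n
= (3/9)^1
= 0.3333

0.3333


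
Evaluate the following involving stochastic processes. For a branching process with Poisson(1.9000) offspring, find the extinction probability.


Since mu = 1.9000 > 1, extinction prob q < 1.
Solve s = exp(mu*(s-1)) iteratively.
q = 0.2328

0.2328


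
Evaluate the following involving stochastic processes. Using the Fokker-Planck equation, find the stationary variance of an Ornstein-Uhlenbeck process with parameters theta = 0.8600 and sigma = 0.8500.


Stationary variance = sigma^2 / (2*theta)
= 0.8500^2 / (2*0.8600)
= 0.7225 / 1.7200
= 0.4201

0.4201


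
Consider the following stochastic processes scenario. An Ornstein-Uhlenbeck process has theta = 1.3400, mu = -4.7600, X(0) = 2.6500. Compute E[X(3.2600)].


E[X(t)] = mu + (X(0) - mu)*exp(-theta*t)
= -4.7600 + (2.6500 - -4.7600)*exp(-1.3400*3.2600)
= -4.7600 + 7.4100 * 0.0127
= -4.6661

-4.6661


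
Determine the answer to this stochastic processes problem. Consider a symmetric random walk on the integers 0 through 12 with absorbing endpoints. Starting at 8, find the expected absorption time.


For symmetric RW on 0,...,N with absorbing barriers, E(i) = i*(N-i)
E(8) = 8 * 4 = 32

32


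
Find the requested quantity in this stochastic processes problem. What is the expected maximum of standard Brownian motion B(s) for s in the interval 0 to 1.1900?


E(max B(s)) = sqrt(2t/pi)
= sqrt(2*1.1900/pi)
= sqrt(0.7576)
= 0.8704

0.8704


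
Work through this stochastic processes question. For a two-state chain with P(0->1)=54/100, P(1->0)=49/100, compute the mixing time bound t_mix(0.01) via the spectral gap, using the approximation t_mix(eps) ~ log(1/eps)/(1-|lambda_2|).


lambda_2 = |1 - p01 - p10| = |1 - 0.5400 - 0.4900| = 0.0300
t_mix ~ log(1/eps)/(1 - |lambda_2|)
= log(100)/(1 - 0.0300) = 4.6052/0.9700
= 4.7476

4.7476


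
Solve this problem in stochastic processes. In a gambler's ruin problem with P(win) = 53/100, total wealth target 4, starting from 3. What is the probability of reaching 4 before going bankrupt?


Gambler's ruin formula:
r = q/p = 0.4700/0.5300 = 0.8868
P(win) = (1 - r^i)/(1 - r^N)
= (1 - 0.8868^3)/(1 - 0.8868^4)
= 0.7931

0.7931


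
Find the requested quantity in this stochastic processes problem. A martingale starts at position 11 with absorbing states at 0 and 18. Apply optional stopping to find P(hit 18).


By optional stopping theorem: E(M at tau) = M(0) = 11
P(hit 18)*18 + P(hit 0)*0 = 11
P(hit 18) = (11 - 0)/(18 - 0) = 11/18 = 0.6111

0.6111


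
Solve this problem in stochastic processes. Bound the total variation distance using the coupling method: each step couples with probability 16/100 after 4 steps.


TV distance bound <= (1-delta)^n
= (1 - 0.1600)^4
= 0.8400^4
= 0.4979

0.4979


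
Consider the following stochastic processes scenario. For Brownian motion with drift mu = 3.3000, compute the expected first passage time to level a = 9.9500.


Expected first passage time = a/mu
= 9.9500/3.3000
= 3.0152

3.0152


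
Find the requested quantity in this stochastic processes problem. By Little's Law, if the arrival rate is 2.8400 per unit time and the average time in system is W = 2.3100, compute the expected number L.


Little's Law: L = lambda * W
= 2.8400 * 2.3100
= 6.5604

6.5604


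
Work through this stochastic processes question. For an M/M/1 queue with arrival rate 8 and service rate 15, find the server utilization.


rho = lambda/mu
= 8/15
= 0.5333

0.5333


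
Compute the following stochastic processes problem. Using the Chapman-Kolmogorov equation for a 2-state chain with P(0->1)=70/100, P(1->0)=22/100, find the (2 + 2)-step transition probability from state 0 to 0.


P^4 = P^2 * P^2
Computing via matrix multiplication of the transition matrix.
Entry (0,0) of P^4 = 0.2392

0.2392


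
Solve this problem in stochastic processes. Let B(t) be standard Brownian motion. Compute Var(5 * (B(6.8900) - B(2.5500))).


Var(alpha*(B(t)-B(s))) = alpha^2 * (t-s)
= 5^2 * (6.8900 - 2.5500)
= 25 * 4.3400
= 108.5000

108.5000


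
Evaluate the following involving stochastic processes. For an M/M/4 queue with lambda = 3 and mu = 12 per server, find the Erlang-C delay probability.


a = lambda/mu = 0.2500
rho = a/c = 0.0625
Erlang-C formula applied:
C(c,a) = 1.3521e-04

1.3521e-04


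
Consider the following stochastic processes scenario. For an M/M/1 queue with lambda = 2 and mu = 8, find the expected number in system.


rho = 2/8 = 0.2500
L = rho/(1-rho)
= 0.2500/0.7500
= 0.3333

0.3333


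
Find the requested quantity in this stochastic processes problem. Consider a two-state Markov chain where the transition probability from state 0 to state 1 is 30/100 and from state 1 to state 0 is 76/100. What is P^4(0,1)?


Computing P^4 by matrix multiplication.
P = [[0.7000, 0.3000], [0.7600, 0.2400]]
After raising P to the power 4:
P^4(0,1) = 0.2830

0.2830


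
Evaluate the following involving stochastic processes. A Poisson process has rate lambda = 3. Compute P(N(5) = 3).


P(N(t)=k) = (lambda*t)^k * exp(-lambda*t) / k!
lambda*t = 15
= 15^3 * exp(-15) / 3!
= 3375 * 3.0590e-07 / 6
= 1.7207e-04

1.7207e-04


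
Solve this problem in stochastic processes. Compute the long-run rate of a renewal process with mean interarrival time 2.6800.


Long-run renewal rate = 1/E(X)
= 1/2.6800
= 0.3731

0.3731


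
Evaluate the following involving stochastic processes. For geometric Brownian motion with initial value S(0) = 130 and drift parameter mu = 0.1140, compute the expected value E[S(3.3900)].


E[S(t)] = S(0) * exp(mu * t)
= 130 * exp(0.1140 * 3.3900)
= 130 * 1.4718
= 191.3290

191.3290


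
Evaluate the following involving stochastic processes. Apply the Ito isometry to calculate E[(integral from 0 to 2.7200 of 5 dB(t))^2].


By Ito isometry: E[(int f dB)^2] = int f^2 dt
= 5^2 * 2.7200
= 25 * 2.7200 = 68.0000

68.0000


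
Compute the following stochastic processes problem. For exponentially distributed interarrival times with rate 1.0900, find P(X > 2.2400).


P(X > t) = exp(-lambda * t)
= exp(-1.0900 * 2.2400)
= exp(-2.4416) = 0.0870

0.0870


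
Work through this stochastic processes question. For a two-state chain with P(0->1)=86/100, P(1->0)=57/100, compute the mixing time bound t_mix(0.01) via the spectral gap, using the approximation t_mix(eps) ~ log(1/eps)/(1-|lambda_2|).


lambda_2 = |1 - p01 - p10| = |1 - 0.8600 - 0.5700| = 0.4300
t_mix ~ log(1/eps)/(1 - |lambda_2|)
= log(100)/(1 - 0.4300) = 4.6052/0.5700
= 8.0792

8.0792


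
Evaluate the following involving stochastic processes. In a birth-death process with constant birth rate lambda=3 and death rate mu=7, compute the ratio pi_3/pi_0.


For birth-death process, pi_n/pi_0 = (lambda/mu)^n
= (3/7)^3
= 0.0787

0.0787


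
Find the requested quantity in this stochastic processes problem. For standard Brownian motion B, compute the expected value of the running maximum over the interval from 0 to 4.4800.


E(max B(s)) = sqrt(2t/pi)
= sqrt(2*4.4800/pi)
= sqrt(2.8521)
= 1.6888

1.6888


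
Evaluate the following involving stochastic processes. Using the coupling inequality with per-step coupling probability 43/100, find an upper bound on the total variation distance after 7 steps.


TV distance bound <= (1-delta)^n
= (1 - 0.4300)^7
= 0.5700^7
= 0.0195

0.0195


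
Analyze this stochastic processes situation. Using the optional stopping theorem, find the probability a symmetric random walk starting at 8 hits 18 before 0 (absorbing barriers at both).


By optional stopping theorem: E(M at tau) = M(0) = 8
P(hit 18)*18 + P(hit 0)*0 = 8
P(hit 18) = (8 - 0)/(18 - 0) = 4/9 = 0.4444

0.4444


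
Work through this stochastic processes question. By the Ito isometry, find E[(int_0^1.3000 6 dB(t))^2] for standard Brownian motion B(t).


By Ito isometry: E[(int f dB)^2] = int f^2 dt
= 6^2 * 1.3000
= 36 * 1.3000 = 46.8000

46.8000


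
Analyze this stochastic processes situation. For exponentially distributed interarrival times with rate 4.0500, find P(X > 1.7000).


P(X > t) = exp(-lambda * t)
= exp(-4.0500 * 1.7000)
= exp(-6.8850) = 0.0010

0.0010


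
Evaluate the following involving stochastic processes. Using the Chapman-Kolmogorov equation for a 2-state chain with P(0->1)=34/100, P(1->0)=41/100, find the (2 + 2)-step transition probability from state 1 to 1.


P^4 = P^2 * P^2
Computing via matrix multiplication of the transition matrix.
Entry (1,1) of P^4 = 0.4555

0.4555
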